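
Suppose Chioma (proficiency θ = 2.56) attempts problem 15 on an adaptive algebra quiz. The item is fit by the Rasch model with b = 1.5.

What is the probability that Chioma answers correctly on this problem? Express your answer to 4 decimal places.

0.7427

P(θ) = 1 / (1 + exp(−(θ − b)))
Exponent: (2.56 − 1.5) = 1.0600
1/(1 + e^{-1.0600}) = 0.7427
P = 0.7427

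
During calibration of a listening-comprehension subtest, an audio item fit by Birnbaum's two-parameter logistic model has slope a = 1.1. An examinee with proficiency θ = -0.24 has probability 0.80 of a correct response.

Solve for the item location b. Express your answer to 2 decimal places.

P(θ) = 1 / (1 + exp(−a(θ − b)))
logit(0.80) = ln(0.80/0.20) = 1.3863
b = θ − logit/(a) = -0.24 − 1.3863/1.1000 = -1.5003

-1.50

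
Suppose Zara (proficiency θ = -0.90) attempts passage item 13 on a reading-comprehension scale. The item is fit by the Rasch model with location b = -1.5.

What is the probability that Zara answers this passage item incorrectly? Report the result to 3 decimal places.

0.354

P(θ) = 1 / (1 + exp(−(θ − b)))
Exponent: (-0.90 − (-1.5)) = 0.6000
1/(1 + e^{-0.6000}) = 0.6457
P = 0.6457
P(incorrect) = 1 − 0.6457 = 0.3543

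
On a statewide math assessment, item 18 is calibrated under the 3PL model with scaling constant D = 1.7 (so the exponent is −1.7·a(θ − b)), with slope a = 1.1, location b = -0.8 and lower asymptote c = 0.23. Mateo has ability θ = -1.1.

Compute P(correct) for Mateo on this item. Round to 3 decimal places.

P(θ) = c + (1 − c) · 1 / (1 + exp(−D·a(θ − b)))
Exponent: 1.7 × 1.1 × (-1.1 − (-0.8)) = -0.5610
1/(1 + e^{0.5610}) = 0.3633
P = 0.23 + 0.77 × 0.3633 = 0.5098

0.510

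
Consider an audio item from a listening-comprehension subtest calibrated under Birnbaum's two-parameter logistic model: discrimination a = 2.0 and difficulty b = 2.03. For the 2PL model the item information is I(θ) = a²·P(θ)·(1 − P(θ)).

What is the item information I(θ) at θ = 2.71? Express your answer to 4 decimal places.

0.6501

P = 1/(1+e^{-1.3600}) = 0.7958
P(1−P) = 0.7958 × 0.2042 = 0.1625
I = a² × P(1−P) = 2.0² × 0.1625 = 0.65010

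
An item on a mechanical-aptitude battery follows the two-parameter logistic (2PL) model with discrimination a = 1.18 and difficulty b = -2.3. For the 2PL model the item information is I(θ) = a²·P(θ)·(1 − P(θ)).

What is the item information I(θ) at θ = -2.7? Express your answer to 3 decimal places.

P = 1/(1+e^{0.4720}) = 0.3841
P(1−P) = 0.3841 × 0.6159 = 0.2366
I = a² × P(1−P) = 1.18² × 0.2366 = 0.32941

0.329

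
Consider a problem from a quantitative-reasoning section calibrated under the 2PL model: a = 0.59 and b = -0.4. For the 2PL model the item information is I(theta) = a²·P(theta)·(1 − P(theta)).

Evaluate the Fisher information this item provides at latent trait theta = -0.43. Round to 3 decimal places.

P = 1/(1+e^{0.0177}) = 0.4956
P(1−P) = 0.4956 × 0.5044 = 0.2500
I = a² × P(1−P) = 0.59² × 0.2500 = 0.08702

0.087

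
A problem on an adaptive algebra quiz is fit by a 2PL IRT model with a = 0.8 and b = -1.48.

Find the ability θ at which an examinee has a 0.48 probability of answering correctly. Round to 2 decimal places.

P(θ) = 1 / (1 + exp(−a(θ − b)))
logit = ln(0.4800/0.5200) = -0.0800
θ = b + logit/(a) = -1.48 + (-0.0800)/0.8000 = -1.5801

-1.58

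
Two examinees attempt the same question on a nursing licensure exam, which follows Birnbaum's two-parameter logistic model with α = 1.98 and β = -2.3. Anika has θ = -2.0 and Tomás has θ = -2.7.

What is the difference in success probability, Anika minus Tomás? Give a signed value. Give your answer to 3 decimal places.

P(θ) = 1 / (1 + exp(−α(θ − β)))
P(Anika) = 0.6443  [exponent 0.5940]
P(Tomás) = 0.3117  [exponent -0.7920]
Difference = 0.6443 − 0.3117 = 0.3325

0.333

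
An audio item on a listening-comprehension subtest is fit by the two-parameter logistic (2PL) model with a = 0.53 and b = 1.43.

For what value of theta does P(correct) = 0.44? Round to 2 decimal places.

P(theta) = 1 / (1 + exp(−a(theta − b)))
logit = ln(0.4400/0.5600) = -0.2412
theta = b + logit/(a) = 1.43 + (-0.2412)/0.5300 = 0.9750

0.97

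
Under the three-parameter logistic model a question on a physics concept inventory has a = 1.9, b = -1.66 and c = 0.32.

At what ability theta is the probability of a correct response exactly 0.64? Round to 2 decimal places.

-1.72

P(theta) = c + (1 − c) · 1 / (1 + exp(−a(theta − b)))
Remove guessing floor: (0.64 − 0.32)/(1 − 0.32) = 0.4706
logit = ln(0.4706/0.5294) = -0.1178
theta = b + logit/(a) = -1.66 + (-0.1178)/1.9000 = -1.7220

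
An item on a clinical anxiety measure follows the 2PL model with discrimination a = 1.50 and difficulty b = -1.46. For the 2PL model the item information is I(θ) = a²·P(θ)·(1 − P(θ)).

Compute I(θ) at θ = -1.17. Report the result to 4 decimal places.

0.5367

P = 1/(1+e^{-0.4350}) = 0.6071
P(1−P) = 0.6071 × 0.3929 = 0.2385
I = a² × P(1−P) = 1.50² × 0.2385 = 0.53671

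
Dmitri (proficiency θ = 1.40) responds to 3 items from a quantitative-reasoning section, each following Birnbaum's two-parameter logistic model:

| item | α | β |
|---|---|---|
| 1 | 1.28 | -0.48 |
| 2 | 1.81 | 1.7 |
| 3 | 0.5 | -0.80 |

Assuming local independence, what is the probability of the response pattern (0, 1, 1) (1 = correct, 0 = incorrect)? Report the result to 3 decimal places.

0.023

P(θ) = 1 / (1 + exp(−α(θ − β)))
P_1 = 1/(1+e^{-2.4064}) = 0.9173
P_2 = 1/(1+e^{0.5430}) = 0.3675
P_3 = 1/(1+e^{-1.1000}) = 0.7503
L = (1−P_1) × P_2 × P_3 = 0.0827 × 0.3675 × 0.7503 = 0.02280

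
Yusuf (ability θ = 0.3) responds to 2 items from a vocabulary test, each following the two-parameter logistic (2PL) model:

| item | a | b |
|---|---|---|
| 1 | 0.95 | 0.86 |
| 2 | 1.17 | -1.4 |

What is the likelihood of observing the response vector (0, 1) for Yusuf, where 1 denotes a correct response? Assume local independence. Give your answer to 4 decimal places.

0.5541

P(θ) = 1 / (1 + exp(−a(θ − b)))
P_1 = 1/(1+e^{0.5320}) = 0.3701
P_2 = 1/(1+e^{-1.9890}) = 0.8796
L = (1−P_1) × P_2 = 0.6299 × 0.8796 = 0.55413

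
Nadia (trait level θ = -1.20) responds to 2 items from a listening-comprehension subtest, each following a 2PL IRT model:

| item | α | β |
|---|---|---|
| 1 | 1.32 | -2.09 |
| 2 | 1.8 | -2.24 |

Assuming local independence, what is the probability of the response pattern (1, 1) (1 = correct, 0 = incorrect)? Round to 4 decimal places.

0.6622

P(θ) = 1 / (1 + exp(−α(θ − β)))
P_1 = 1/(1+e^{-1.1748}) = 0.7640
P_2 = 1/(1+e^{-1.8720}) = 0.8667
L = P_1 × P_2 = 0.7640 × 0.8667 = 0.66216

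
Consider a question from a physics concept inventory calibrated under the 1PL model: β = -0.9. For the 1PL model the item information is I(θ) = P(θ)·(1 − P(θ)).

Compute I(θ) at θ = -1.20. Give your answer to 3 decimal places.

P = 1/(1+e^{0.3000}) = 0.4256
P(1−P) = 0.4256 × 0.5744 = 0.2445
I = P(1−P) = 0.24446

0.244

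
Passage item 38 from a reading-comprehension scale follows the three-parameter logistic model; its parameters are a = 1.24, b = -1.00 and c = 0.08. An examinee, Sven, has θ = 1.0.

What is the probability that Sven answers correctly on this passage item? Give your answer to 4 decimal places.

0.9289

P(θ) = c + (1 − c) · 1 / (1 + exp(−a(θ − b)))
Exponent: 1.24 × (1.0 − (-1.00)) = 2.4800
1/(1 + e^{-2.4800}) = 0.9227
P = 0.08 + 0.92 × 0.9227 = 0.9289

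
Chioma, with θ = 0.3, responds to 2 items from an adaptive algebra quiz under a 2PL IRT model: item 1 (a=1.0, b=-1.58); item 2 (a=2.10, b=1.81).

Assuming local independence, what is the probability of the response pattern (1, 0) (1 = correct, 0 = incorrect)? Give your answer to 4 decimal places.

0.8327

P(θ) = 1 / (1 + exp(−a(θ − b)))
P_1 = 1/(1+e^{-1.8800}) = 0.8676
P_2 = 1/(1+e^{3.1710}) = 0.0403
L = P_1 × (1−P_2) = 0.8676 × 0.9597 = 0.83267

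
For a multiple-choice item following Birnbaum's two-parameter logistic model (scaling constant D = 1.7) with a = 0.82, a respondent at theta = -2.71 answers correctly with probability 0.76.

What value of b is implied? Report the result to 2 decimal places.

-3.54

P(theta) = 1 / (1 + exp(−D·a(theta − b)))
logit(0.76) = ln(0.76/0.24) = 1.1527
b = theta − logit/(1.7·a) = -2.71 − 1.1527/1.3940 = -3.5369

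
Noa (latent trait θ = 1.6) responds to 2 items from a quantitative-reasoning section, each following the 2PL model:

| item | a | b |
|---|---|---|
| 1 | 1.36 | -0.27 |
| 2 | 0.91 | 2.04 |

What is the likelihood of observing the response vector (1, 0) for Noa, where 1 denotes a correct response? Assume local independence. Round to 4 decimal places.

0.5551

P(θ) = 1 / (1 + exp(−a(θ − b)))
P_1 = 1/(1+e^{-2.5432}) = 0.9271
P_2 = 1/(1+e^{0.4004}) = 0.4012
L = P_1 × (1−P_2) = 0.9271 × 0.5988 = 0.55514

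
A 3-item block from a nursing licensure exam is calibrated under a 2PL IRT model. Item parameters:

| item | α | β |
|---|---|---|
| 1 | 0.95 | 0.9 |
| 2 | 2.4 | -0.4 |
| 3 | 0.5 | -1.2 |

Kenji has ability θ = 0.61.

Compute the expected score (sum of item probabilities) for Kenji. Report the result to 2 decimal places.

P(θ) = 1 / (1 + exp(−α(θ − β)))
P_1 = 1/(1+e^{0.2755}) = 0.4316
P_2 = 1/(1+e^{-2.4240}) = 0.9186
P_3 = 1/(1+e^{-0.9050}) = 0.7120
E[score] = 0.4316 + 0.9186 + 0.7120 = 2.0622

2.06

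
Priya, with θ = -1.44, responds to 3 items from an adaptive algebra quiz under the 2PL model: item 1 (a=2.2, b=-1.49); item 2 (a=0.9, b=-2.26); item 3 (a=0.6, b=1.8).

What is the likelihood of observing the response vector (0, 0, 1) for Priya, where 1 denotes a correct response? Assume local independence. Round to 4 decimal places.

0.0191

P(θ) = 1 / (1 + exp(−a(θ − b)))
P_1 = 1/(1+e^{-0.1100}) = 0.5275
P_2 = 1/(1+e^{-0.7380}) = 0.6766
P_3 = 1/(1+e^{1.9440}) = 0.1252
L = (1−P_1) × (1−P_2) × P_3 = 0.4725 × 0.3234 × 0.1252 = 0.01914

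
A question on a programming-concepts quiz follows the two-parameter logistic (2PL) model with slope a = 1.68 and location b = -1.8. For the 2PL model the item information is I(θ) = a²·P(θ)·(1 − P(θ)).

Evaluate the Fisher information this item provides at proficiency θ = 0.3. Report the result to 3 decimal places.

0.078

P = 1/(1+e^{-3.5280}) = 0.9715
P(1−P) = 0.9715 × 0.0285 = 0.0277
I = a² × P(1−P) = 1.68² × 0.0277 = 0.07821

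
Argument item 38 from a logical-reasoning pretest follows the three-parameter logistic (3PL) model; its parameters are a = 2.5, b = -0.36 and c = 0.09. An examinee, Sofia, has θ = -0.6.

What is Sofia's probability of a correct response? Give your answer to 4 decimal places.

P(θ) = c + (1 − c) · 1 / (1 + exp(−a(θ − b)))
Exponent: 2.5 × (-0.6 − (-0.36)) = -0.6000
1/(1 + e^{0.6000}) = 0.3543
P = 0.09 + 0.91 × 0.3543 = 0.4125

0.4125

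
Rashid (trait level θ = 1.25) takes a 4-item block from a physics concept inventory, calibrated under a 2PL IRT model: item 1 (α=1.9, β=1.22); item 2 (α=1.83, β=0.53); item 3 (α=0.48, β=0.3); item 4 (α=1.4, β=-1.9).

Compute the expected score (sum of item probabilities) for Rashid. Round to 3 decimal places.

P(θ) = 1 / (1 + exp(−α(θ − β)))
P_1 = 1/(1+e^{-0.0570}) = 0.5142
P_2 = 1/(1+e^{-1.3176}) = 0.7888
P_3 = 1/(1+e^{-0.4560}) = 0.6121
P_4 = 1/(1+e^{-4.4100}) = 0.9880
E[score] = 0.5142 + 0.7888 + 0.6121 + 0.9880 = 2.9031

2.903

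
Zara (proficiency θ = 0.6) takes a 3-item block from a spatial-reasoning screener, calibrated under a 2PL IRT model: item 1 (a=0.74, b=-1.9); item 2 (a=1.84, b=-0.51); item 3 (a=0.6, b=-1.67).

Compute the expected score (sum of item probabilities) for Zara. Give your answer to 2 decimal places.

P(θ) = 1 / (1 + exp(−a(θ − b)))
P_1 = 1/(1+e^{-1.8500}) = 0.8641
P_2 = 1/(1+e^{-2.0424}) = 0.8852
P_3 = 1/(1+e^{-1.3620}) = 0.7961
E[score] = 0.8641 + 0.8852 + 0.7961 = 2.5454

2.55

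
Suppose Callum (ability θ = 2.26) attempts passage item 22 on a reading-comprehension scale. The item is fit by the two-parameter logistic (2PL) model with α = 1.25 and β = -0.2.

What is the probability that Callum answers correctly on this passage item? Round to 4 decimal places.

0.9558

P(θ) = 1 / (1 + exp(−α(θ − β)))
Exponent: 1.25 × (2.26 − (-0.2)) = 3.0750
1/(1 + e^{-3.0750}) = 0.9558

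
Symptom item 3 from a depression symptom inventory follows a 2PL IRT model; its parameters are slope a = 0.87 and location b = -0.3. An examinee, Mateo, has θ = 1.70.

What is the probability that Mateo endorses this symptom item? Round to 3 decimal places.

0.851

P(θ) = 1 / (1 + exp(−a(θ − b)))
Exponent: 0.87 × (1.70 − (-0.3)) = 1.7400
1/(1 + e^{-1.7400}) = 0.8507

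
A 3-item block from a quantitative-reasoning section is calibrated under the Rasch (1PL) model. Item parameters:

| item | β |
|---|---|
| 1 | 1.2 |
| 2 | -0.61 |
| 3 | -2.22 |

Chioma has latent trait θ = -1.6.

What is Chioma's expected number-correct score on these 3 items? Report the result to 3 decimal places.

0.978

P(θ) = 1 / (1 + exp(−(θ − β)))
P_1 = 1/(1+e^{2.8000}) = 0.0573
P_2 = 1/(1+e^{0.9900}) = 0.2709
P_3 = 1/(1+e^{-0.6200}) = 0.6502
E[score] = 0.0573 + 0.2709 + 0.6502 = 0.9785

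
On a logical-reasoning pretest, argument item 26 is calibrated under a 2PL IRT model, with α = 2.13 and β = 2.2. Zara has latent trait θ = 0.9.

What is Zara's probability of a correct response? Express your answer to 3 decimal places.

0.059

P(θ) = 1 / (1 + exp(−α(θ − β)))
Exponent: 2.13 × (0.9 − 2.2) = -2.7690
1/(1 + e^{2.7690}) = 0.0590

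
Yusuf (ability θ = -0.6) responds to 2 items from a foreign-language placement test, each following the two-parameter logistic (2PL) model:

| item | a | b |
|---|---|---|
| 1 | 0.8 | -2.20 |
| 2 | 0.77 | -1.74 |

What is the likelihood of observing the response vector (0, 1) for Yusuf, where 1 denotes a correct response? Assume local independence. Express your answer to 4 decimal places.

0.1537

P(θ) = 1 / (1 + exp(−a(θ − b)))
P_1 = 1/(1+e^{-1.2800}) = 0.7824
P_2 = 1/(1+e^{-0.8778}) = 0.7064
L = (1−P_1) × P_2 = 0.2176 × 0.7064 = 0.15367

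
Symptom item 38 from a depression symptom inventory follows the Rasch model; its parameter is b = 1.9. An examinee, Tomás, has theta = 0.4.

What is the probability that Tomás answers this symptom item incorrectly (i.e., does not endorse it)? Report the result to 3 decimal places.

0.818

P(theta) = 1 / (1 + exp(−(theta − b)))
Exponent: (0.4 − 1.9) = -1.5000
1/(1 + e^{1.5000}) = 0.1824
P = 0.1824
P(incorrect) = 1 − 0.1824 = 0.8176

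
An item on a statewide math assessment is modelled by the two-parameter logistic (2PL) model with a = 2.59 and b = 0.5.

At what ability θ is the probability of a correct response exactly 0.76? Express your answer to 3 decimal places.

P(θ) = 1 / (1 + exp(−a(θ − b)))
logit = ln(0.7600/0.2400) = 1.1527
θ = b + logit/(a) = 0.5 + 1.1527/2.5900 = 0.9451

0.945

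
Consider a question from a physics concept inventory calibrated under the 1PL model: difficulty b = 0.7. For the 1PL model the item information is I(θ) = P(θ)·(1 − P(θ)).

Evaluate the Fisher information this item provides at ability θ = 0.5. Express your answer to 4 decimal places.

0.2475

P = 1/(1+e^{0.2000}) = 0.4502
P(1−P) = 0.4502 × 0.5498 = 0.2475
I = P(1−P) = 0.24752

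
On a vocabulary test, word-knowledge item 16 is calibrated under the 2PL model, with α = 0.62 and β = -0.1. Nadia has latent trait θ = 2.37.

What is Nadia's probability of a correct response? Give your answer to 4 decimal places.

P(θ) = 1 / (1 + exp(−α(θ − β)))
Exponent: 0.62 × (2.37 − (-0.1)) = 1.5314
1/(1 + e^{-1.5314}) = 0.8222

0.8222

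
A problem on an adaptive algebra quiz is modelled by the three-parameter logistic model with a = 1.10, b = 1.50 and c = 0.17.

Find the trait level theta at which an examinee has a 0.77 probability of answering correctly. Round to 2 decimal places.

2.37

P(theta) = c + (1 − c) · 1 / (1 + exp(−a(theta − b)))
Remove guessing floor: (0.77 − 0.17)/(1 − 0.17) = 0.7229
logit = ln(0.7229/0.2771) = 0.9589
theta = b + logit/(a) = 1.50 + 0.9589/1.1000 = 2.3717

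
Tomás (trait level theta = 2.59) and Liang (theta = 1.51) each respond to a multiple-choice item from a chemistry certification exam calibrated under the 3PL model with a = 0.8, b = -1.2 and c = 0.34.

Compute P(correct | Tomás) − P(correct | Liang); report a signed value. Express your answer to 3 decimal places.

P(theta) = c + (1 − c) · 1 / (1 + exp(−a(theta − b)))
P(Tomás) = 0.9696  [exponent 3.0320]
P(Liang) = 0.9322  [exponent 2.1680]
Difference = 0.9696 − 0.9322 = 0.0374

0.037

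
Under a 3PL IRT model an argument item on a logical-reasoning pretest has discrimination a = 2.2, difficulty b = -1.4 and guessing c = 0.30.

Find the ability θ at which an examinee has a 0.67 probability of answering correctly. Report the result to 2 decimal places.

P(θ) = c + (1 − c) · 1 / (1 + exp(−a(θ − b)))
Remove guessing floor: (0.67 − 0.30)/(1 − 0.30) = 0.5286
logit = ln(0.5286/0.4714) = 0.1144
θ = b + logit/(a) = -1.4 + 0.1144/2.2000 = -1.3480

-1.35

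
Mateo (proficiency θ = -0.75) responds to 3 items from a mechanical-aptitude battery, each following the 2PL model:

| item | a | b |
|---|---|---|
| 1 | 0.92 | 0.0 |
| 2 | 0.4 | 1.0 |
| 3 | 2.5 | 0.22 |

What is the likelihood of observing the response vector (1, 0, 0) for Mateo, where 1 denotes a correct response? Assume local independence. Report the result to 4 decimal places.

0.2051

P(θ) = 1 / (1 + exp(−a(θ − b)))
P_1 = 1/(1+e^{0.6900}) = 0.3340
P_2 = 1/(1+e^{0.7000}) = 0.3318
P_3 = 1/(1+e^{2.4250}) = 0.0813
L = P_1 × (1−P_2) × (1−P_3) = 0.3340 × 0.6682 × 0.9187 = 0.20505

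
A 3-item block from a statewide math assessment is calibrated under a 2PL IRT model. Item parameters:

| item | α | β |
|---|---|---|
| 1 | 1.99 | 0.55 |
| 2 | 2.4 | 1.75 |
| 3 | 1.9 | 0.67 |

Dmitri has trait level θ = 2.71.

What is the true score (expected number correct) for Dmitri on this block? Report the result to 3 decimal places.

2.875

P(θ) = 1 / (1 + exp(−α(θ − β)))
P_1 = 1/(1+e^{-4.2984}) = 0.9866
P_2 = 1/(1+e^{-2.3040}) = 0.9092
P_3 = 1/(1+e^{-3.8760}) = 0.9797
E[score] = 0.9866 + 0.9092 + 0.9797 = 2.8755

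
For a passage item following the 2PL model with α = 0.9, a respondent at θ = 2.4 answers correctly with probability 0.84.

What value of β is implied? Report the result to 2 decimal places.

P(θ) = 1 / (1 + exp(−α(θ − β)))
logit(0.84) = ln(0.84/0.16) = 1.6582
β = θ − logit/(α) = 2.4 − 1.6582/0.9000 = 0.5575

0.56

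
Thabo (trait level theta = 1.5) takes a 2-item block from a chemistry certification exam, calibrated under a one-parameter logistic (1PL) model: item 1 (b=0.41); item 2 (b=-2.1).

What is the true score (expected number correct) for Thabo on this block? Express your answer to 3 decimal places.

P(theta) = 1 / (1 + exp(−(theta − b)))
P_1 = 1/(1+e^{-1.0900}) = 0.7484
P_2 = 1/(1+e^{-3.6000}) = 0.9734
E[score] = 0.7484 + 0.9734 = 1.7218

1.722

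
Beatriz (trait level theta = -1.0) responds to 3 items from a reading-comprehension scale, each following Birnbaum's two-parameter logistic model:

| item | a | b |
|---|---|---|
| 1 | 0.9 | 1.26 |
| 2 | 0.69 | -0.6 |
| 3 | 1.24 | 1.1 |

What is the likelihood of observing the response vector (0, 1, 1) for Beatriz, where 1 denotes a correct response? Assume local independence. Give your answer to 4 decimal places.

0.0263

P(theta) = 1 / (1 + exp(−a(theta − b)))
P_1 = 1/(1+e^{2.0340}) = 0.1157
P_2 = 1/(1+e^{0.2760}) = 0.4314
P_3 = 1/(1+e^{2.6040}) = 0.0689
L = (1−P_1) × P_2 × P_3 = 0.8843 × 0.4314 × 0.0689 = 0.02628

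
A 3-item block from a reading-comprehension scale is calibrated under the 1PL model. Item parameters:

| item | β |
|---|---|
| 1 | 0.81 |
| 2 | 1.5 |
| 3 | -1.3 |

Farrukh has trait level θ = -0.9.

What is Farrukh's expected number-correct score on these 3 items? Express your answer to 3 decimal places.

P(θ) = 1 / (1 + exp(−(θ − β)))
P_1 = 1/(1+e^{1.7100}) = 0.1532
P_2 = 1/(1+e^{2.4000}) = 0.0832
P_3 = 1/(1+e^{-0.4000}) = 0.5987
E[score] = 0.1532 + 0.0832 + 0.5987 = 0.8350

0.835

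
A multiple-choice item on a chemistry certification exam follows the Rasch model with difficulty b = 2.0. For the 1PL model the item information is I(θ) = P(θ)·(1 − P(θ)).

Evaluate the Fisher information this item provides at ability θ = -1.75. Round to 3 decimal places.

0.022

P = 1/(1+e^{3.7500}) = 0.0230
P(1−P) = 0.0230 × 0.9770 = 0.0224
I = P(1−P) = 0.02245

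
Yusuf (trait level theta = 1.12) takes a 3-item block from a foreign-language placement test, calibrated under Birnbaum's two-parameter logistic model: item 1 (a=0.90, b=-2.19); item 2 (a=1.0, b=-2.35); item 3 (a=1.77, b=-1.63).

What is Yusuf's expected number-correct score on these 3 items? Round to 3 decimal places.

2.914

P(theta) = 1 / (1 + exp(−a(theta − b)))
P_1 = 1/(1+e^{-2.9790}) = 0.9516
P_2 = 1/(1+e^{-3.4700}) = 0.9698
P_3 = 1/(1+e^{-4.8675}) = 0.9924
E[score] = 0.9516 + 0.9698 + 0.9924 = 2.9138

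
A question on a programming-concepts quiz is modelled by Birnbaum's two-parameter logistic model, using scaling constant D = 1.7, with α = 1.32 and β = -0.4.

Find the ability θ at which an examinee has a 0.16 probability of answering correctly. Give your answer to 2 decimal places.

P(θ) = 1 / (1 + exp(−D·α(θ − β)))
logit = ln(0.1600/0.8400) = -1.6582
θ = β + logit/(1.7·α) = -0.4 + (-1.6582)/2.2440 = -1.1390

-1.14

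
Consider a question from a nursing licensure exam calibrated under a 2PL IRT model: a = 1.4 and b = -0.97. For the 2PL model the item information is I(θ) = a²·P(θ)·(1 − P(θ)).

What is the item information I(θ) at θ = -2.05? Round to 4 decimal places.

0.2901

P = 1/(1+e^{1.5120}) = 0.1806
P(1−P) = 0.1806 × 0.8194 = 0.1480
I = a² × P(1−P) = 1.4² × 0.1480 = 0.29010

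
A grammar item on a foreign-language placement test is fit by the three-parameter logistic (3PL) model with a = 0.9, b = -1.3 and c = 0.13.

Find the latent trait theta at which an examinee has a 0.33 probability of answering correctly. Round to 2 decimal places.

P(theta) = c + (1 − c) · 1 / (1 + exp(−a(theta − b)))
Remove guessing floor: (0.33 − 0.13)/(1 − 0.13) = 0.2299
logit = ln(0.2299/0.7701) = -1.2090
theta = b + logit/(a) = -1.3 + (-1.2090)/0.9000 = -2.6433

-2.64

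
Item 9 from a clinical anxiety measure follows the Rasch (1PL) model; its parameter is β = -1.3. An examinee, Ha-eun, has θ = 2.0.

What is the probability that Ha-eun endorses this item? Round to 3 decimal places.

0.964

P(θ) = 1 / (1 + exp(−(θ − β)))
Exponent: (2.0 − (-1.3)) = 3.3000
1/(1 + e^{-3.3000}) = 0.9644
P = 0.9644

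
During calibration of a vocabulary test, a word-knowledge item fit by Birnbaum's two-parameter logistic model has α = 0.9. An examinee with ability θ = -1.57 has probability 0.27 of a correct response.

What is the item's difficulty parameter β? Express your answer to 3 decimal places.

-0.465

P(θ) = 1 / (1 + exp(−α(θ − β)))
logit(0.27) = ln(0.27/0.73) = -0.9946
β = θ − logit/(α) = -1.57 − (-0.9946)/0.9000 = -0.4649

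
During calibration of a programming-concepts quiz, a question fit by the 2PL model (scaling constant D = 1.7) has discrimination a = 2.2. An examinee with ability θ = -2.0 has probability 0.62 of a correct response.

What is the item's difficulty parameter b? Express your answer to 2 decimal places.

-2.13

P(θ) = 1 / (1 + exp(−D·a(θ − b)))
logit(0.62) = ln(0.62/0.38) = 0.4895
b = θ − logit/(1.7·a) = -2.0 − 0.4895/3.7400 = -2.1309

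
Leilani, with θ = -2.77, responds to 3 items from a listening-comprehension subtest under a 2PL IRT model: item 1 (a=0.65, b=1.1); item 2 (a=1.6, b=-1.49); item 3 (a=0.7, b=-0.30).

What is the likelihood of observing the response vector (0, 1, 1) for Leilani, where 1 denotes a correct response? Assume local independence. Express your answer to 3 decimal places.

0.016

P(θ) = 1 / (1 + exp(−a(θ − b)))
P_1 = 1/(1+e^{2.5155}) = 0.0748
P_2 = 1/(1+e^{2.0480}) = 0.1143
P_3 = 1/(1+e^{1.7290}) = 0.1507
L = (1−P_1) × P_2 × P_3 = 0.9252 × 0.1143 × 0.1507 = 0.01593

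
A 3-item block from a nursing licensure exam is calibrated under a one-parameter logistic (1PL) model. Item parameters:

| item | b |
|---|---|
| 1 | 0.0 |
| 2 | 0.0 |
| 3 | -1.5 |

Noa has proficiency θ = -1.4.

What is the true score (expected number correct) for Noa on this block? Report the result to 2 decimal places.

P(θ) = 1 / (1 + exp(−(θ − b)))
P_1 = 1/(1+e^{1.4000}) = 0.1978
P_2 = 1/(1+e^{1.4000}) = 0.1978
P_3 = 1/(1+e^{-0.1000}) = 0.5250
E[score] = 0.1978 + 0.1978 + 0.5250 = 0.9206

0.92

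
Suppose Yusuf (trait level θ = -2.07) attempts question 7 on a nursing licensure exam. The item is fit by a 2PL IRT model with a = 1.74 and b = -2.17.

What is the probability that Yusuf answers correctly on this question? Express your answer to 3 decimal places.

0.543

P(θ) = 1 / (1 + exp(−a(θ − b)))
Exponent: 1.74 × (-2.07 − (-2.17)) = 0.1740
1/(1 + e^{-0.1740}) = 0.5434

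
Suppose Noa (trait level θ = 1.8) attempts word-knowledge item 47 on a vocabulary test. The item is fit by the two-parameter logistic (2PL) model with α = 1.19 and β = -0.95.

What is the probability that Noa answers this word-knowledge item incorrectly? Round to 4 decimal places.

P(θ) = 1 / (1 + exp(−α(θ − β)))
Exponent: 1.19 × (1.8 − (-0.95)) = 3.2725
1/(1 + e^{-3.2725}) = 0.9635
P(incorrect) = 1 − 0.9635 = 0.0365

0.0365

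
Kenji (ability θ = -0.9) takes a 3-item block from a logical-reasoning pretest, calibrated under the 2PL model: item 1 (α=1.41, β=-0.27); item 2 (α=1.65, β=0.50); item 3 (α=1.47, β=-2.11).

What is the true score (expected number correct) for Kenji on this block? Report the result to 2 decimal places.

1.24

P(θ) = 1 / (1 + exp(−α(θ − β)))
P_1 = 1/(1+e^{0.8883}) = 0.2915
P_2 = 1/(1+e^{2.3100}) = 0.0903
P_3 = 1/(1+e^{-1.7787}) = 0.8555
E[score] = 0.2915 + 0.0903 + 0.8555 = 1.2373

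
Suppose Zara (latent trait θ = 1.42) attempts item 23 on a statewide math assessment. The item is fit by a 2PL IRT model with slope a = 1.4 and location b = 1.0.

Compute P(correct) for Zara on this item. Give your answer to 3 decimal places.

0.643

P(θ) = 1 / (1 + exp(−a(θ − b)))
Exponent: 1.4 × (1.42 − 1.0) = 0.5880
1/(1 + e^{-0.5880}) = 0.6429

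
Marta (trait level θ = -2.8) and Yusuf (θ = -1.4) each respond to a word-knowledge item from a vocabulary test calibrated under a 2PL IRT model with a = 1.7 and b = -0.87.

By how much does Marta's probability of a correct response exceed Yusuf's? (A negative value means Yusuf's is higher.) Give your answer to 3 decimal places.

P(θ) = 1 / (1 + exp(−a(θ − b)))
P(Marta) = 0.0362  [exponent -3.2810]
P(Yusuf) = 0.2888  [exponent -0.9010]
Difference = 0.0362 − 0.2888 = -0.2526

-0.253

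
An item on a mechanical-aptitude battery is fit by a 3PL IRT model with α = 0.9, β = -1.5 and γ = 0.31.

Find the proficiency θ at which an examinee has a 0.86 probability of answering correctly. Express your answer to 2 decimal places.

0.02

P(θ) = γ + (1 − γ) · 1 / (1 + exp(−α(θ − β)))
Remove guessing floor: (0.86 − 0.31)/(1 − 0.31) = 0.7971
logit = ln(0.7971/0.2029) = 1.3683
θ = β + logit/(α) = -1.5 + 1.3683/0.9000 = 0.0203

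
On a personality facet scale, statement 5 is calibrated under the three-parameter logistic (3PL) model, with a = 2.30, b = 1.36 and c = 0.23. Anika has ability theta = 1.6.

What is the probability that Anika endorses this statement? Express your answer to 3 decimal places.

0.719

P(theta) = c + (1 − c) · 1 / (1 + exp(−a(theta − b)))
Exponent: 2.30 × (1.6 − 1.36) = 0.5520
1/(1 + e^{-0.5520}) = 0.6346
P = 0.23 + 0.77 × 0.6346 = 0.7186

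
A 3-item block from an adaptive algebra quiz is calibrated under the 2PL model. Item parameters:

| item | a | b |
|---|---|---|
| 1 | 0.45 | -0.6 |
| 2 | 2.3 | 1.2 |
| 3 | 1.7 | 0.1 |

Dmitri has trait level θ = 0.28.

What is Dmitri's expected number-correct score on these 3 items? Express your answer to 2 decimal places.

P(θ) = 1 / (1 + exp(−a(θ − b)))
P_1 = 1/(1+e^{-0.3960}) = 0.5977
P_2 = 1/(1+e^{2.1160}) = 0.1076
P_3 = 1/(1+e^{-0.3060}) = 0.5759
E[score] = 0.5977 + 0.1076 + 0.5759 = 1.2812

1.28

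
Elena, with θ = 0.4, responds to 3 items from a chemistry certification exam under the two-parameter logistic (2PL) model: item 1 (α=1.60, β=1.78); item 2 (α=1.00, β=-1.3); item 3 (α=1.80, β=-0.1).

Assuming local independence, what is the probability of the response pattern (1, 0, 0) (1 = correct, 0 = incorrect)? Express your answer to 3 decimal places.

0.004

P(θ) = 1 / (1 + exp(−α(θ − β)))
P_1 = 1/(1+e^{2.2080}) = 0.0990
P_2 = 1/(1+e^{-1.7000}) = 0.8455
P_3 = 1/(1+e^{-0.9000}) = 0.7109
L = P_1 × (1−P_2) × (1−P_3) = 0.0990 × 0.1545 × 0.2891 = 0.00442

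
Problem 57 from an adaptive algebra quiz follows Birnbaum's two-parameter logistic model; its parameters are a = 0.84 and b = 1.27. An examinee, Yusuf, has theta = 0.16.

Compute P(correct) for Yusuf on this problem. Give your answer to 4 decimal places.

0.2824

P(theta) = 1 / (1 + exp(−a(theta − b)))
Exponent: 0.84 × (0.16 − 1.27) = -0.9324
1/(1 + e^{0.9324}) = 0.2824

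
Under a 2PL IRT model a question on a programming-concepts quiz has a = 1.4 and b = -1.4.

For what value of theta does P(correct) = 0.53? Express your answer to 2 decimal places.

P(theta) = 1 / (1 + exp(−a(theta − b)))
logit = ln(0.5300/0.4700) = 0.1201
theta = b + logit/(a) = -1.4 + 0.1201/1.4000 = -1.3142

-1.31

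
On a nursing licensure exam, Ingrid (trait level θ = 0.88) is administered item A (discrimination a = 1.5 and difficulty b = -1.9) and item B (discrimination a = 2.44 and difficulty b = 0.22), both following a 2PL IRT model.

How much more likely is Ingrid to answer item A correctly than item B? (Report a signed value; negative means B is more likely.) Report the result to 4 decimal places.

P(θ) = 1 / (1 + exp(−a(θ − b)))
P_A = 0.9848
P_B = 0.8335
P_A − P_B = 0.1513

0.1513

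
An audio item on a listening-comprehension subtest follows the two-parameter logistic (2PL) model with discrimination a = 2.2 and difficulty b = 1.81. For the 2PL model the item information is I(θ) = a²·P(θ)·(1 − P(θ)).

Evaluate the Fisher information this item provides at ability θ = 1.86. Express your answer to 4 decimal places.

1.2063

P = 1/(1+e^{-0.1100}) = 0.5275
P(1−P) = 0.5275 × 0.4725 = 0.2492
I = a² × P(1−P) = 2.2² × 0.2492 = 1.20635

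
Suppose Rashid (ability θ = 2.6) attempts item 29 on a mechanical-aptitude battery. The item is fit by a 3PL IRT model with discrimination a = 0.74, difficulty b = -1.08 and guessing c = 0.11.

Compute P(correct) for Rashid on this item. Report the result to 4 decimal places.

P(θ) = c + (1 − c) · 1 / (1 + exp(−a(θ − b)))
Exponent: 0.74 × (2.6 − (-1.08)) = 2.7232
1/(1 + e^{-2.7232}) = 0.9384
P = 0.11 + 0.89 × 0.9384 = 0.9452

0.9452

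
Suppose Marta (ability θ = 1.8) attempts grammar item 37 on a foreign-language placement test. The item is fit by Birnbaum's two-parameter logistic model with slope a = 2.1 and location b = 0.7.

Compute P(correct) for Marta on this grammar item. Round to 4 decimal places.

P(θ) = 1 / (1 + exp(−a(θ − b)))
Exponent: 2.1 × (1.8 − 0.7) = 2.3100
1/(1 + e^{-2.3100}) = 0.9097

0.9097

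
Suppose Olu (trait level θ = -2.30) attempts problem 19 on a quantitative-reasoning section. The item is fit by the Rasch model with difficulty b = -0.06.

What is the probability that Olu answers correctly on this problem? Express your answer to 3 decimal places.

0.096

P(θ) = 1 / (1 + exp(−(θ − b)))
Exponent: (-2.30 − (-0.06)) = -2.2400
1/(1 + e^{2.2400}) = 0.0962
P = 0.0962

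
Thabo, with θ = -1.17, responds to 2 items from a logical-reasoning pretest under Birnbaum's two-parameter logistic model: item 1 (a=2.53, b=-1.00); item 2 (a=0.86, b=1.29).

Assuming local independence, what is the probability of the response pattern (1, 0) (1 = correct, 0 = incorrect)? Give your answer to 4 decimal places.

P(θ) = 1 / (1 + exp(−a(θ − b)))
P_1 = 1/(1+e^{0.4301}) = 0.3941
P_2 = 1/(1+e^{2.1156}) = 0.1076
L = P_1 × (1−P_2) = 0.3941 × 0.8924 = 0.35170

0.3517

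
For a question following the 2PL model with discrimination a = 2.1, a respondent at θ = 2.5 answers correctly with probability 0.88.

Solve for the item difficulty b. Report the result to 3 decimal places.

1.551

P(θ) = 1 / (1 + exp(−a(θ − b)))
logit(0.88) = ln(0.88/0.12) = 1.9924
b = θ − logit/(a) = 2.5 − 1.9924/2.1000 = 1.5512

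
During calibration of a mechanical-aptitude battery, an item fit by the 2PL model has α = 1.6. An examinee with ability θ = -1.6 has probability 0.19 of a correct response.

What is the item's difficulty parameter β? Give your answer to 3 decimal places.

-0.694

P(θ) = 1 / (1 + exp(−α(θ − β)))
logit(0.19) = ln(0.19/0.81) = -1.4500
β = θ − logit/(α) = -1.6 − (-1.4500)/1.6000 = -0.6937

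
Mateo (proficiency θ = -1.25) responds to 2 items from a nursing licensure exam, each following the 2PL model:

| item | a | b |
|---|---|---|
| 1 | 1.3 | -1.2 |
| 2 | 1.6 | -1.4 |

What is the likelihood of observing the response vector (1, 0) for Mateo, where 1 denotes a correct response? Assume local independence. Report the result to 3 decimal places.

0.213

P(θ) = 1 / (1 + exp(−a(θ − b)))
P_1 = 1/(1+e^{0.0650}) = 0.4838
P_2 = 1/(1+e^{-0.2400}) = 0.5597
L = P_1 × (1−P_2) = 0.4838 × 0.4403 = 0.21299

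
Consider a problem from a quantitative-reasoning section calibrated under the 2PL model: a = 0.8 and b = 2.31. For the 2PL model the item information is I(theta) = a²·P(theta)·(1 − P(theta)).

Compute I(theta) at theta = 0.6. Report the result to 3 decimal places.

0.104

P = 1/(1+e^{1.3680}) = 0.2029
P(1−P) = 0.2029 × 0.7971 = 0.1618
I = a² × P(1−P) = 0.8² × 0.1618 = 0.10352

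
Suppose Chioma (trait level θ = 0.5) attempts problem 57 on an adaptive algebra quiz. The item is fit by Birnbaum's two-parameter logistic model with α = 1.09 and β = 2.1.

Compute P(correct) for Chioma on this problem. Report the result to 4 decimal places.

P(θ) = 1 / (1 + exp(−α(θ − β)))
Exponent: 1.09 × (0.5 − 2.1) = -1.7440
1/(1 + e^{1.7440}) = 0.1488

0.1488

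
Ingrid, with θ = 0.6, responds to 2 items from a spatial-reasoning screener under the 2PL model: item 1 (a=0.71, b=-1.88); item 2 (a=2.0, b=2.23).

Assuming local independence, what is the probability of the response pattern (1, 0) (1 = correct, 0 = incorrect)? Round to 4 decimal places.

0.8218

P(θ) = 1 / (1 + exp(−a(θ − b)))
P_1 = 1/(1+e^{-1.7608}) = 0.8533
P_2 = 1/(1+e^{3.2600}) = 0.0370
L = P_1 × (1−P_2) = 0.8533 × 0.9630 = 0.82176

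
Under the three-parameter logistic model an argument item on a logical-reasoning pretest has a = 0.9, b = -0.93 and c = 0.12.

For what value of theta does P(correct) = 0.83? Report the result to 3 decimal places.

0.658

P(theta) = c + (1 − c) · 1 / (1 + exp(−a(theta − b)))
Remove guessing floor: (0.83 − 0.12)/(1 − 0.12) = 0.8068
logit = ln(0.8068/0.1932) = 1.4295
theta = b + logit/(a) = -0.93 + 1.4295/0.9000 = 0.6583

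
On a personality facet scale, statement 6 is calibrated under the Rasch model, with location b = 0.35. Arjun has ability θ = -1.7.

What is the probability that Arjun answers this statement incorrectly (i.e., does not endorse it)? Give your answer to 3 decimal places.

P(θ) = 1 / (1 + exp(−(θ − b)))
Exponent: (-1.7 − 0.35) = -2.0500
1/(1 + e^{2.0500}) = 0.1141
P = 0.1141
P(incorrect) = 1 − 0.1141 = 0.8859

0.886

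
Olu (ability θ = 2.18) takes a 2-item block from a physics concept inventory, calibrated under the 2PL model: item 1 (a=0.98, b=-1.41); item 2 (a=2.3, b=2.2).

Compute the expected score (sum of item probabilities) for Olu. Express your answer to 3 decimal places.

1.460

P(θ) = 1 / (1 + exp(−a(θ − b)))
P_1 = 1/(1+e^{-3.5182}) = 0.9712
P_2 = 1/(1+e^{0.0460}) = 0.4885
E[score] = 0.9712 + 0.4885 = 1.4597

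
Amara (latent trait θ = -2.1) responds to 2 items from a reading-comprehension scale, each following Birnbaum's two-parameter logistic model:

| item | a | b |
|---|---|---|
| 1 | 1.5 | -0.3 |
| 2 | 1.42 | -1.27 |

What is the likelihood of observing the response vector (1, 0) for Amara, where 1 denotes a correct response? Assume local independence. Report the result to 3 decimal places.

P(θ) = 1 / (1 + exp(−a(θ − b)))
P_1 = 1/(1+e^{2.7000}) = 0.0630
P_2 = 1/(1+e^{1.1786}) = 0.2353
L = P_1 × (1−P_2) = 0.0630 × 0.7647 = 0.04816

0.048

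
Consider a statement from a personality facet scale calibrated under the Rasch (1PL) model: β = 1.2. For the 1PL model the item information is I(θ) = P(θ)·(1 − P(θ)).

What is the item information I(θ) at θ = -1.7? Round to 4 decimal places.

0.0494

P = 1/(1+e^{2.9000}) = 0.0522
P(1−P) = 0.0522 × 0.9478 = 0.0494
I = P(1−P) = 0.04943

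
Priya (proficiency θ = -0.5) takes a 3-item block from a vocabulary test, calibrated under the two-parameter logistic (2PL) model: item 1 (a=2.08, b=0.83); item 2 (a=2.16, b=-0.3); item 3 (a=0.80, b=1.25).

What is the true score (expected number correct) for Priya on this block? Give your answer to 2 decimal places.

0.65

P(θ) = 1 / (1 + exp(−a(θ − b)))
P_1 = 1/(1+e^{2.7664}) = 0.0592
P_2 = 1/(1+e^{0.4320}) = 0.3936
P_3 = 1/(1+e^{1.4000}) = 0.1978
E[score] = 0.0592 + 0.3936 + 0.1978 = 0.6506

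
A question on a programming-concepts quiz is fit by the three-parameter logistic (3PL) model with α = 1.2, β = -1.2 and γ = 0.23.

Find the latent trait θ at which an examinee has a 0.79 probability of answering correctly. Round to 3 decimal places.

-0.383

P(θ) = γ + (1 − γ) · 1 / (1 + exp(−α(θ − β)))
Remove guessing floor: (0.79 − 0.23)/(1 − 0.23) = 0.7273
logit = ln(0.7273/0.2727) = 0.9808
θ = β + logit/(α) = -1.2 + 0.9808/1.2000 = -0.3826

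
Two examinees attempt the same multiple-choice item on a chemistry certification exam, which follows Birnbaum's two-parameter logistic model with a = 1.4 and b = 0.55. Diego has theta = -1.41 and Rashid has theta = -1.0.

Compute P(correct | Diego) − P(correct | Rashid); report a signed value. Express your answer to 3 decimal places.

P(theta) = 1 / (1 + exp(−a(theta − b)))
P(Diego) = 0.0604  [exponent -2.7440]
P(Rashid) = 0.1025  [exponent -2.1700]
Difference = 0.0604 − 0.1025 = -0.0421

-0.042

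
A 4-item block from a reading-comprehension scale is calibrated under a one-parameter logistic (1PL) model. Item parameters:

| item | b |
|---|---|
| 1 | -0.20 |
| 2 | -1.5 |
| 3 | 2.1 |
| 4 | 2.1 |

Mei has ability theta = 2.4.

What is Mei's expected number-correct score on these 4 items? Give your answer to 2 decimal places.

P(theta) = 1 / (1 + exp(−(theta − b)))
P_1 = 1/(1+e^{-2.6000}) = 0.9309
P_2 = 1/(1+e^{-3.9000}) = 0.9802
P_3 = 1/(1+e^{-0.3000}) = 0.5744
P_4 = 1/(1+e^{-0.3000}) = 0.5744
E[score] = 0.9309 + 0.9802 + 0.5744 + 0.5744 = 3.0599

3.06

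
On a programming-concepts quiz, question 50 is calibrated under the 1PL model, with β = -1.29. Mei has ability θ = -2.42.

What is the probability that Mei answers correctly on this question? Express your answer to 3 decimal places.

0.244

P(θ) = 1 / (1 + exp(−(θ − β)))
Exponent: (-2.42 − (-1.29)) = -1.1300
1/(1 + e^{1.1300}) = 0.2442
P = 0.2442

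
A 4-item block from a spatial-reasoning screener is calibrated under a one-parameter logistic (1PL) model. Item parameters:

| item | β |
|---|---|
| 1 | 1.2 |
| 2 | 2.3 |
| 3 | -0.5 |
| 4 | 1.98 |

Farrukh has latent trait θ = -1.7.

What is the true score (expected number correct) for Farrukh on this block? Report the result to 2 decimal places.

P(θ) = 1 / (1 + exp(−(θ − β)))
P_1 = 1/(1+e^{2.9000}) = 0.0522
P_2 = 1/(1+e^{4.0000}) = 0.0180
P_3 = 1/(1+e^{1.2000}) = 0.2315
P_4 = 1/(1+e^{3.6800}) = 0.0246
E[score] = 0.0522 + 0.0180 + 0.2315 + 0.0246 = 0.3262

0.33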